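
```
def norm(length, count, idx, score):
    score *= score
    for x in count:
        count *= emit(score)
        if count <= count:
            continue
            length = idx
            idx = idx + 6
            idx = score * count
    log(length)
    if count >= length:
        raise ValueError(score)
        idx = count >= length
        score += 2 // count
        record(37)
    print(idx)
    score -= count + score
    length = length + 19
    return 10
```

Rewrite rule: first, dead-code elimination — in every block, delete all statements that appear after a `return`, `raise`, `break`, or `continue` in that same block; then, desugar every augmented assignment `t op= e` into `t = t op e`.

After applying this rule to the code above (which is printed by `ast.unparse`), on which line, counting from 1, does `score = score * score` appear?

2

Transformed code:
def norm(length, count, idx, score):
    score = score * score
    for x in count:
        count = count * emit(score)
        if count <= count:
            continue
    log(length)
    if count >= length:
        raise ValueError(score)
    print(idx)
    score = score - (count + score)
    length = length + 19
    return 10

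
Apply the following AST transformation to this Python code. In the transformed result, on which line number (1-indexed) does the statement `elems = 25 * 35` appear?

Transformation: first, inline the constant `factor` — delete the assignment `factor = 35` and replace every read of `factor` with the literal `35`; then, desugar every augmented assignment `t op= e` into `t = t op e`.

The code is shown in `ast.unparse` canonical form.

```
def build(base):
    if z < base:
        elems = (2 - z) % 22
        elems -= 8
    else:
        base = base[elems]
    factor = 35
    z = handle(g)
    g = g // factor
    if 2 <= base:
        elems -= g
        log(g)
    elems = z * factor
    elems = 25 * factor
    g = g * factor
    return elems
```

Transformed code:
def build(base):
    if z < base:
        elems = (2 - z) % 22
        elems = elems - 8
    else:
        base = base[elems]
    z = handle(g)
    g = g // 35
    if 2 <= base:
        elems = elems - g
        log(g)
    elems = z * 35
    elems = 25 * 35
    g = g * 35
    return elems

13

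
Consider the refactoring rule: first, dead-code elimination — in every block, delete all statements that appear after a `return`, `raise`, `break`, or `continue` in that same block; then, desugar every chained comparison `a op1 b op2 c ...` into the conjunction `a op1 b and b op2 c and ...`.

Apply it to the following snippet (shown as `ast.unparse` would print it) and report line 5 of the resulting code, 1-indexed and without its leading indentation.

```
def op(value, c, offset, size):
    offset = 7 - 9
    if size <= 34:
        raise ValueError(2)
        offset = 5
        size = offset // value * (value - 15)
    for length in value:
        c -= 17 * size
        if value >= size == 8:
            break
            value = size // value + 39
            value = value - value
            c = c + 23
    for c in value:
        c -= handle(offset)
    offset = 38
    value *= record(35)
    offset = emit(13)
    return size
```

Transformed code:
def op(value, c, offset, size):
    offset = 7 - 9
    if size <= 34:
        raise ValueError(2)
    for length in value:
        c -= 17 * size
        if value >= size and size == 8:
            break
    for c in value:
        c -= handle(offset)
    offset = 38
    value *= record(35)
    offset = emit(13)
    return size

for length in value:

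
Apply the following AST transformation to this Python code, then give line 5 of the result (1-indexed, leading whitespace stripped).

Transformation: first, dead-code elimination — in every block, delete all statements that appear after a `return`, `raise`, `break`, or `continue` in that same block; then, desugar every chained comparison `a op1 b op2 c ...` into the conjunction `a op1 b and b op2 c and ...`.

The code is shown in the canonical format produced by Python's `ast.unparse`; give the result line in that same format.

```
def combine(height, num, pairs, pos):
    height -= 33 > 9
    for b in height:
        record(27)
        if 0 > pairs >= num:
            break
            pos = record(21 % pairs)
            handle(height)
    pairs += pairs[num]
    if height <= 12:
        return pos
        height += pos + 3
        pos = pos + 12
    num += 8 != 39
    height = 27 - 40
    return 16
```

if 0 > pairs and pairs >= num:

Transformed code:
def combine(height, num, pairs, pos):
    height -= 33 > 9
    for b in height:
        record(27)
        if 0 > pairs and pairs >= num:
            break
    pairs += pairs[num]
    if height <= 12:
        return pos
    num += 8 != 39
    height = 27 - 40
    return 16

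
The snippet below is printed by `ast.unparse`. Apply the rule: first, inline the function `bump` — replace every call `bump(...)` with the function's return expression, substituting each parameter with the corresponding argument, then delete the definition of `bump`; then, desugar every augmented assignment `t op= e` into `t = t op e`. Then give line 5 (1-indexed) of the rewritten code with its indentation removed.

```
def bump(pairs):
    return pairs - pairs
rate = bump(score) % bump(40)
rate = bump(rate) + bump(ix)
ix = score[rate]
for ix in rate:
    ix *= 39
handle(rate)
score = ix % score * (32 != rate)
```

Transformed code:
rate = (score - score) % (40 - 40)
rate = rate - rate + (ix - ix)
ix = score[rate]
for ix in rate:
    ix = ix * 39
handle(rate)
score = ix % score * (32 != rate)

ix = ix * 39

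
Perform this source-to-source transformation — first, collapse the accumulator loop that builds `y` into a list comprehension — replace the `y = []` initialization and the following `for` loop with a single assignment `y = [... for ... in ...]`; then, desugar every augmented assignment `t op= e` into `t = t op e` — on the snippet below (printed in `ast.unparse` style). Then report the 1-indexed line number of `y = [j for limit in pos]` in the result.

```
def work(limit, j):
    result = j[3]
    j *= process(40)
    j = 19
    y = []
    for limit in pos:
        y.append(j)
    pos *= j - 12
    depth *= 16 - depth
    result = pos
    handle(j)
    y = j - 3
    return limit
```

5

Transformed code:
def work(limit, j):
    result = j[3]
    j = j * process(40)
    j = 19
    y = [j for limit in pos]
    pos = pos * (j - 12)
    depth = depth * (16 - depth)
    result = pos
    handle(j)
    y = j - 3
    return limit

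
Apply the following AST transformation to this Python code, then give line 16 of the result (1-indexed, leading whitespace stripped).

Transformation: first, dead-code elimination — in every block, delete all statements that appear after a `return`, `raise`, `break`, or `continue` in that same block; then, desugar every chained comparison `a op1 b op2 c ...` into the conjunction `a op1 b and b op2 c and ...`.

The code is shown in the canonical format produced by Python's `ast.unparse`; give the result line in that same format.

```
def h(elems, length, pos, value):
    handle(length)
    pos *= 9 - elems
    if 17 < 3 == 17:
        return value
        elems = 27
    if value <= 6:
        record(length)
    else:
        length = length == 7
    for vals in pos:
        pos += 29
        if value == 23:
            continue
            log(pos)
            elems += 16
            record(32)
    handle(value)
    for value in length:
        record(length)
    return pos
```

record(length)

Transformed code:
def h(elems, length, pos, value):
    handle(length)
    pos *= 9 - elems
    if 17 < 3 and 3 == 17:
        return value
    if value <= 6:
        record(length)
    else:
        length = length == 7
    for vals in pos:
        pos += 29
        if value == 23:
            continue
    handle(value)
    for value in length:
        record(length)
    return pos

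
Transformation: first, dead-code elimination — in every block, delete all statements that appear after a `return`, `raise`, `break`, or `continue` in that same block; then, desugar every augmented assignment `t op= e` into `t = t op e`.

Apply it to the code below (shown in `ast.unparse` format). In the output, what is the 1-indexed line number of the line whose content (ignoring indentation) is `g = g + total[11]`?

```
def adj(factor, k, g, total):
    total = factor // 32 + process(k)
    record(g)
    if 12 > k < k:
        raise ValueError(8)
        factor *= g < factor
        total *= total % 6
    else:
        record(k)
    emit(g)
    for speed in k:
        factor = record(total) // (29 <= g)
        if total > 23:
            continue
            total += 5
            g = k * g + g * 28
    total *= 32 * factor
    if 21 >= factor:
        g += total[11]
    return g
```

15

Transformed code:
def adj(factor, k, g, total):
    total = factor // 32 + process(k)
    record(g)
    if 12 > k < k:
        raise ValueError(8)
    else:
        record(k)
    emit(g)
    for speed in k:
        factor = record(total) // (29 <= g)
        if total > 23:
            continue
    total = total * (32 * factor)
    if 21 >= factor:
        g = g + total[11]
    return g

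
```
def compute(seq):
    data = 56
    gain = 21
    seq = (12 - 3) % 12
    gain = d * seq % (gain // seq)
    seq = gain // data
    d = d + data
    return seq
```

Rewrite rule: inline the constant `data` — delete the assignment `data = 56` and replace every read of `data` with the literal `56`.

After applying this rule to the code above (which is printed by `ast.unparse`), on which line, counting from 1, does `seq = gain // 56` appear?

Transformed code:
def compute(seq):
    gain = 21
    seq = (12 - 3) % 12
    gain = d * seq % (gain // seq)
    seq = gain // 56
    d = d + 56
    return seq

5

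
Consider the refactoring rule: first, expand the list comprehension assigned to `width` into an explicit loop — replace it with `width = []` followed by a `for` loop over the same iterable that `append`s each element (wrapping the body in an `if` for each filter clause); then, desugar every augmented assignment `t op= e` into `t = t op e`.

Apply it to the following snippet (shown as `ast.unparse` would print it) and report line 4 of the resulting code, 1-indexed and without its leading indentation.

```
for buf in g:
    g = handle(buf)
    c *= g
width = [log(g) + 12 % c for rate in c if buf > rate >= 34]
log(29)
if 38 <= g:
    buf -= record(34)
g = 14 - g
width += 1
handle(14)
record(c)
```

Transformed code:
for buf in g:
    g = handle(buf)
    c = c * g
width = []
for rate in c:
    if buf > rate >= 34:
        width.append(log(g) + 12 % c)
log(29)
if 38 <= g:
    buf = buf - record(34)
g = 14 - g
width = width + 1
handle(14)
record(c)

width = []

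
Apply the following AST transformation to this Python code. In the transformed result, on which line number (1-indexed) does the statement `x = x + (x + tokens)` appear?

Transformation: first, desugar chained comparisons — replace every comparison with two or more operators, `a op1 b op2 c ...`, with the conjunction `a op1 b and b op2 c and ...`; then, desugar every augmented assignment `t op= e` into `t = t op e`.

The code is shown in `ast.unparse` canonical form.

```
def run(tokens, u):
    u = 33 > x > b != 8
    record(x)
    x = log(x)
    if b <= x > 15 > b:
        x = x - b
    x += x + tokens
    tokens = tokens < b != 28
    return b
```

7

Transformed code:
def run(tokens, u):
    u = 33 > x and x > b and (b != 8)
    record(x)
    x = log(x)
    if b <= x and x > 15 and (15 > b):
        x = x - b
    x = x + (x + tokens)
    tokens = tokens < b and b != 28
    return b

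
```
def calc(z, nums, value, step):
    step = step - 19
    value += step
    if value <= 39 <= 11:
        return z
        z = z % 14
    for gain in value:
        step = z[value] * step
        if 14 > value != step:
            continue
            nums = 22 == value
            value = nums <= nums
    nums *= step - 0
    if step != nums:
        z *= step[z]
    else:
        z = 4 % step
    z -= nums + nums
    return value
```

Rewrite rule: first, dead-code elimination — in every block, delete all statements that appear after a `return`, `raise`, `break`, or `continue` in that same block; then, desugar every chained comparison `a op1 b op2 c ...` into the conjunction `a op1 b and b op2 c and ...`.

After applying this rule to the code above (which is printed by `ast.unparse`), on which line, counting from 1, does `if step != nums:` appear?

11

Transformed code:
def calc(z, nums, value, step):
    step = step - 19
    value += step
    if value <= 39 and 39 <= 11:
        return z
    for gain in value:
        step = z[value] * step
        if 14 > value and value != step:
            continue
    nums *= step - 0
    if step != nums:
        z *= step[z]
    else:
        z = 4 % step
    z -= nums + nums
    return value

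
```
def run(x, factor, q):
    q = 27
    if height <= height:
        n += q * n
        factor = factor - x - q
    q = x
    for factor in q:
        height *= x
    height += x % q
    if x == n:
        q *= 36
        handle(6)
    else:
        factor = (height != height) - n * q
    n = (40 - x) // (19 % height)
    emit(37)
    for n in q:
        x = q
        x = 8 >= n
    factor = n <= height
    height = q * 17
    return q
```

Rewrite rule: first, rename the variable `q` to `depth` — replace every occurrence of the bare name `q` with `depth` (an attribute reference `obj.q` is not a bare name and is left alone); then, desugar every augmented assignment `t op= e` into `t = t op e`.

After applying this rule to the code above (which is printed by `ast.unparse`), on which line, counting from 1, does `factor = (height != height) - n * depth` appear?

Transformed code:
def run(x, factor, depth):
    depth = 27
    if height <= height:
        n = n + depth * n
        factor = factor - x - depth
    depth = x
    for factor in depth:
        height = height * x
    height = height + x % depth
    if x == n:
        depth = depth * 36
        handle(6)
    else:
        factor = (height != height) - n * depth
    n = (40 - x) // (19 % height)
    emit(37)
    for n in depth:
        x = depth
        x = 8 >= n
    factor = n <= height
    height = depth * 17
    return depth

14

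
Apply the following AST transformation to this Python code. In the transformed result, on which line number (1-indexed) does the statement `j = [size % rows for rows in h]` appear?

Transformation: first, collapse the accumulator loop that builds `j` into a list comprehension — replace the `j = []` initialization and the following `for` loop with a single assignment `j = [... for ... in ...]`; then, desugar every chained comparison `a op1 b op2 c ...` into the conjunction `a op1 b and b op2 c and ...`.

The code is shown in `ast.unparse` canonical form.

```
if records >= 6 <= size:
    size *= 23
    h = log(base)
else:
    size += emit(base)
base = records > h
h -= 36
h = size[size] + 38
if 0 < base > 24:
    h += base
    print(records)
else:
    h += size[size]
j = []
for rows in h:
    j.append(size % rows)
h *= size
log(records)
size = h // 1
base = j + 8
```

Transformed code:
if records >= 6 and 6 <= size:
    size *= 23
    h = log(base)
else:
    size += emit(base)
base = records > h
h -= 36
h = size[size] + 38
if 0 < base and base > 24:
    h += base
    print(records)
else:
    h += size[size]
j = [size % rows for rows in h]
h *= size
log(records)
size = h // 1
base = j + 8

14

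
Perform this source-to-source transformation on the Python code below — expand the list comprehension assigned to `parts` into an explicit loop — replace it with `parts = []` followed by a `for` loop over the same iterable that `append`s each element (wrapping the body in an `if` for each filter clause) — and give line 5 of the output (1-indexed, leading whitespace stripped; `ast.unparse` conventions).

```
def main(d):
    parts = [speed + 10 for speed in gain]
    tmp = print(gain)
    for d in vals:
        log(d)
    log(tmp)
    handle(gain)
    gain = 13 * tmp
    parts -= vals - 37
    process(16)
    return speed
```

Transformed code:
def main(d):
    parts = []
    for speed in gain:
        parts.append(speed + 10)
    tmp = print(gain)
    for d in vals:
        log(d)
    log(tmp)
    handle(gain)
    gain = 13 * tmp
    parts -= vals - 37
    process(16)
    return speed

tmp = print(gain)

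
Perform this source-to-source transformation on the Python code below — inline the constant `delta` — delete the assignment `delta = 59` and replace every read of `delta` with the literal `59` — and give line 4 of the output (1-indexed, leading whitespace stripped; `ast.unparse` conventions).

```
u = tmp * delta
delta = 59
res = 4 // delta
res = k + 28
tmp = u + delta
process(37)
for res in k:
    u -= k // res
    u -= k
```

tmp = u + 59

Transformed code:
u = tmp * 59
res = 4 // 59
res = k + 28
tmp = u + 59
process(37)
for res in k:
    u -= k // res
    u -= k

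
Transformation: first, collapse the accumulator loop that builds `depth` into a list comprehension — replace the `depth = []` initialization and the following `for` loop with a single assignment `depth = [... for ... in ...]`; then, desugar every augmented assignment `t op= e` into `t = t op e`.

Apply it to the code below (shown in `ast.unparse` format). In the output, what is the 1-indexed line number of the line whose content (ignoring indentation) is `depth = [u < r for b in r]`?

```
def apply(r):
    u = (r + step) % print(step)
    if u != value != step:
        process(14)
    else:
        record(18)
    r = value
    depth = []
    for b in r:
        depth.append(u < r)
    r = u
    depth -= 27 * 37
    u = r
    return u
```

Transformed code:
def apply(r):
    u = (r + step) % print(step)
    if u != value != step:
        process(14)
    else:
        record(18)
    r = value
    depth = [u < r for b in r]
    r = u
    depth = depth - 27 * 37
    u = r
    return u

8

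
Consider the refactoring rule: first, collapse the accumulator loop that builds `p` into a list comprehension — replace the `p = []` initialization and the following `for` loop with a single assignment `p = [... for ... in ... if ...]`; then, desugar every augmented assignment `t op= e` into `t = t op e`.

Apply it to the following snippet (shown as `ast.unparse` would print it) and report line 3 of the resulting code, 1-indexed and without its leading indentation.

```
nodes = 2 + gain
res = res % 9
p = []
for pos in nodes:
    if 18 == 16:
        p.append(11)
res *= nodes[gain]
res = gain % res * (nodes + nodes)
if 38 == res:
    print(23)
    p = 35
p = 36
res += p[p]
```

Transformed code:
nodes = 2 + gain
res = res % 9
p = [11 for pos in nodes if 18 == 16]
res = res * nodes[gain]
res = gain % res * (nodes + nodes)
if 38 == res:
    print(23)
    p = 35
p = 36
res = res + p[p]

p = [11 for pos in nodes if 18 == 16]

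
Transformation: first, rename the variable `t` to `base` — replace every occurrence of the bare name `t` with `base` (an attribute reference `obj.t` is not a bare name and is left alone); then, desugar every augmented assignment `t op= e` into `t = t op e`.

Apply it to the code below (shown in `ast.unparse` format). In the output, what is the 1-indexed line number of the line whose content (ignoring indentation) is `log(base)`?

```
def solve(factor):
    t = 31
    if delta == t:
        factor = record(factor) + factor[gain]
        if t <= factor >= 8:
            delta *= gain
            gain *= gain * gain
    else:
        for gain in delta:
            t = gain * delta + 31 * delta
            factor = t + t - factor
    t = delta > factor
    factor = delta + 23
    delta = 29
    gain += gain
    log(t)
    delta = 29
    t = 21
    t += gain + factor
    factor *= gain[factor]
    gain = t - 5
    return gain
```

Transformed code:
def solve(factor):
    base = 31
    if delta == base:
        factor = record(factor) + factor[gain]
        if base <= factor >= 8:
            delta = delta * gain
            gain = gain * (gain * gain)
    else:
        for gain in delta:
            base = gain * delta + 31 * delta
            factor = base + base - factor
    base = delta > factor
    factor = delta + 23
    delta = 29
    gain = gain + gain
    log(base)
    delta = 29
    base = 21
    base = base + (gain + factor)
    factor = factor * gain[factor]
    gain = base - 5
    return gain

16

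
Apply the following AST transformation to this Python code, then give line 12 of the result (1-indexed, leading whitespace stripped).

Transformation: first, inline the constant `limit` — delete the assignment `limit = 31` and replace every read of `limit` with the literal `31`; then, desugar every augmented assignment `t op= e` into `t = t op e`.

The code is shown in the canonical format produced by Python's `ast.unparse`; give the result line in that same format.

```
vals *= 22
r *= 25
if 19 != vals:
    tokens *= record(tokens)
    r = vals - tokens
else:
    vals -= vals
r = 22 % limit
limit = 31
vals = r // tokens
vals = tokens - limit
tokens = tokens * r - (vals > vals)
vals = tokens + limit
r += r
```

Transformed code:
vals = vals * 22
r = r * 25
if 19 != vals:
    tokens = tokens * record(tokens)
    r = vals - tokens
else:
    vals = vals - vals
r = 22 % 31
vals = r // tokens
vals = tokens - 31
tokens = tokens * r - (vals > vals)
vals = tokens + 31
r = r + r

vals = tokens + 31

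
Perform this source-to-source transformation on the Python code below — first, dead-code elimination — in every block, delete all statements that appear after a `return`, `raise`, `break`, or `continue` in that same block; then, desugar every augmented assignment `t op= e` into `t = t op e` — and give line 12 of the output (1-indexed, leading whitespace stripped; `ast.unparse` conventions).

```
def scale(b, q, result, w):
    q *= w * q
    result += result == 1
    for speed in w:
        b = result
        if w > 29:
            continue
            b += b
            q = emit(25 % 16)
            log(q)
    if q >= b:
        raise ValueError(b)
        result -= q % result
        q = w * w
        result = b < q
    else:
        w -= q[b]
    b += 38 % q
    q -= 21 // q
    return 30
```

b = b + 38 % q

Transformed code:
def scale(b, q, result, w):
    q = q * (w * q)
    result = result + (result == 1)
    for speed in w:
        b = result
        if w > 29:
            continue
    if q >= b:
        raise ValueError(b)
    else:
        w = w - q[b]
    b = b + 38 % q
    q = q - 21 // q
    return 30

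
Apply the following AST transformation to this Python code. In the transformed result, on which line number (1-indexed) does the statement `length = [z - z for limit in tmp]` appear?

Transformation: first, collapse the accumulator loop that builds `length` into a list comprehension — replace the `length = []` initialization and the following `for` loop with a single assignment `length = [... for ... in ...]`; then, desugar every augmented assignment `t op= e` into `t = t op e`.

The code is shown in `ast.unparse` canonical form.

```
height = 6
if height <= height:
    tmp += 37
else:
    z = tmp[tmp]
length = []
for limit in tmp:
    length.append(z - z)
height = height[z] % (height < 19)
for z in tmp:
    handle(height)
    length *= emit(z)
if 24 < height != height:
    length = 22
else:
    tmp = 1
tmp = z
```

Transformed code:
height = 6
if height <= height:
    tmp = tmp + 37
else:
    z = tmp[tmp]
length = [z - z for limit in tmp]
height = height[z] % (height < 19)
for z in tmp:
    handle(height)
    length = length * emit(z)
if 24 < height != height:
    length = 22
else:
    tmp = 1
tmp = z

6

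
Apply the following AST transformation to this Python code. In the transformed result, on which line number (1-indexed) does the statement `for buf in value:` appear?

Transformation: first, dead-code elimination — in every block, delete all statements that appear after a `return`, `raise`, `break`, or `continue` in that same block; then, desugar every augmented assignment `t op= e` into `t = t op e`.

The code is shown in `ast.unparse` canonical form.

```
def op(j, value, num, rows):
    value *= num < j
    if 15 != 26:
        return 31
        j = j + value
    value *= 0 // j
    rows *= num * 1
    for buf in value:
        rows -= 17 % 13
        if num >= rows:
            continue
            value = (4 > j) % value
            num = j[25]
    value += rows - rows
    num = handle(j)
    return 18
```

7

Transformed code:
def op(j, value, num, rows):
    value = value * (num < j)
    if 15 != 26:
        return 31
    value = value * (0 // j)
    rows = rows * (num * 1)
    for buf in value:
        rows = rows - 17 % 13
        if num >= rows:
            continue
    value = value + (rows - rows)
    num = handle(j)
    return 18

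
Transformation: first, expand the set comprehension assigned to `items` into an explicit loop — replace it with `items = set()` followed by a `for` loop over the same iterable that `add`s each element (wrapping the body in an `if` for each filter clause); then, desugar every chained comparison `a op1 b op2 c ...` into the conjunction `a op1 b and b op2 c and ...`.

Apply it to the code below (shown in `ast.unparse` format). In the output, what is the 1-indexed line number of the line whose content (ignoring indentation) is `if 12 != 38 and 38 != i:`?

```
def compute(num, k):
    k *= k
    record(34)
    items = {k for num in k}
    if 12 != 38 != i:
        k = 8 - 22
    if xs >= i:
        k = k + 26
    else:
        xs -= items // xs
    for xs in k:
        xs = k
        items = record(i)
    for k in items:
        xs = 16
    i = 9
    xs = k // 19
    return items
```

Transformed code:
def compute(num, k):
    k *= k
    record(34)
    items = set()
    for num in k:
        items.add(k)
    if 12 != 38 and 38 != i:
        k = 8 - 22
    if xs >= i:
        k = k + 26
    else:
        xs -= items // xs
    for xs in k:
        xs = k
        items = record(i)
    for k in items:
        xs = 16
    i = 9
    xs = k // 19
    return items

7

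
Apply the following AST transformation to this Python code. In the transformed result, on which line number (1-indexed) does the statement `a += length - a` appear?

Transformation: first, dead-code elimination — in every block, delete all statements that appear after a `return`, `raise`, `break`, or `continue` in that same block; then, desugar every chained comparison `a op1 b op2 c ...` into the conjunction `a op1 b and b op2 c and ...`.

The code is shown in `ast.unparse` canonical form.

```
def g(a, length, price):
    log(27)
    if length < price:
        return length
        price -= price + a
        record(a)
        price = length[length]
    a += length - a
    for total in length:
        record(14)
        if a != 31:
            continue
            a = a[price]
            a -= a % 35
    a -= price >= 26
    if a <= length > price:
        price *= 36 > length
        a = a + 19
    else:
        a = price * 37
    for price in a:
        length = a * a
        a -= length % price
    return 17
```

Transformed code:
def g(a, length, price):
    log(27)
    if length < price:
        return length
    a += length - a
    for total in length:
        record(14)
        if a != 31:
            continue
    a -= price >= 26
    if a <= length and length > price:
        price *= 36 > length
        a = a + 19
    else:
        a = price * 37
    for price in a:
        length = a * a
        a -= length % price
    return 17

5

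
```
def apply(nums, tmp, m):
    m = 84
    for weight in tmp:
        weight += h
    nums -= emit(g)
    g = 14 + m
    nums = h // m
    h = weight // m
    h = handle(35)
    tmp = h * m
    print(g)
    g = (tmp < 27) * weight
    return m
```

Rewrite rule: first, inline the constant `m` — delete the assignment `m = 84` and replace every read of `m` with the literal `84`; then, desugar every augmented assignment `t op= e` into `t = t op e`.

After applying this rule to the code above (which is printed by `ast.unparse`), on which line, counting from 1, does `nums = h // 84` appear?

6

Transformed code:
def apply(nums, tmp, m):
    for weight in tmp:
        weight = weight + h
    nums = nums - emit(g)
    g = 14 + 84
    nums = h // 84
    h = weight // 84
    h = handle(35)
    tmp = h * 84
    print(g)
    g = (tmp < 27) * weight
    return 84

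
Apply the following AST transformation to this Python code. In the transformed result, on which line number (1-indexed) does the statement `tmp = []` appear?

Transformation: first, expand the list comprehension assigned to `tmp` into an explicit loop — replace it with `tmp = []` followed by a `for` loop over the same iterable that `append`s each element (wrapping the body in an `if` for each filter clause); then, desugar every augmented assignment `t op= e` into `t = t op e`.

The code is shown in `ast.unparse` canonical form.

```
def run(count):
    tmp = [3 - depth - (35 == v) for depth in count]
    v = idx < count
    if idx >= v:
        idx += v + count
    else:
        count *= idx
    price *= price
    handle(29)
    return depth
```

2

Transformed code:
def run(count):
    tmp = []
    for depth in count:
        tmp.append(3 - depth - (35 == v))
    v = idx < count
    if idx >= v:
        idx = idx + (v + count)
    else:
        count = count * idx
    price = price * price
    handle(29)
    return depth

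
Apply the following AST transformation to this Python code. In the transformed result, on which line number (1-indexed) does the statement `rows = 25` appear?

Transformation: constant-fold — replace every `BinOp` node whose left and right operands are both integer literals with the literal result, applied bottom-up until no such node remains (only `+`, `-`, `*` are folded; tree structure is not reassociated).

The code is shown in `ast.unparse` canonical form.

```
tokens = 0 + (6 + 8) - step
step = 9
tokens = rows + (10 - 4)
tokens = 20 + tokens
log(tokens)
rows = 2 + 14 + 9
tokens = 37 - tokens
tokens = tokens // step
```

Transformed code:
tokens = 14 - step
step = 9
tokens = rows + 6
tokens = 20 + tokens
log(tokens)
rows = 25
tokens = 37 - tokens
tokens = tokens // step

6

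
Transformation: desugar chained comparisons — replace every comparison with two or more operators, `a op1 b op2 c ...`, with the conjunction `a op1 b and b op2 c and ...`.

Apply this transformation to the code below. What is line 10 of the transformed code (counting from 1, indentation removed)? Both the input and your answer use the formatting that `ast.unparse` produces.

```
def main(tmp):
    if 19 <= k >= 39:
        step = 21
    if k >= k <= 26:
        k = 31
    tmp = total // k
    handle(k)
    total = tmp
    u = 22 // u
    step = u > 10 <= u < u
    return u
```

step = u > 10 and 10 <= u and (u < u)

Transformed code:
def main(tmp):
    if 19 <= k and k >= 39:
        step = 21
    if k >= k and k <= 26:
        k = 31
    tmp = total // k
    handle(k)
    total = tmp
    u = 22 // u
    step = u > 10 and 10 <= u and (u < u)
    return u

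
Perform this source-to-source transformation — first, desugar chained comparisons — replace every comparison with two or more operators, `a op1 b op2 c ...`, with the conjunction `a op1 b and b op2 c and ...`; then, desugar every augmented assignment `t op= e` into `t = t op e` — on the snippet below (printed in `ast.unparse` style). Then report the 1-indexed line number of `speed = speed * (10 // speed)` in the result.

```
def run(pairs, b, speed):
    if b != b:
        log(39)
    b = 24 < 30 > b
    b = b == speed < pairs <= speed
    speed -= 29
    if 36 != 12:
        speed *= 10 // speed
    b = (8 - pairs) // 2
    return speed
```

8

Transformed code:
def run(pairs, b, speed):
    if b != b:
        log(39)
    b = 24 < 30 and 30 > b
    b = b == speed and speed < pairs and (pairs <= speed)
    speed = speed - 29
    if 36 != 12:
        speed = speed * (10 // speed)
    b = (8 - pairs) // 2
    return speed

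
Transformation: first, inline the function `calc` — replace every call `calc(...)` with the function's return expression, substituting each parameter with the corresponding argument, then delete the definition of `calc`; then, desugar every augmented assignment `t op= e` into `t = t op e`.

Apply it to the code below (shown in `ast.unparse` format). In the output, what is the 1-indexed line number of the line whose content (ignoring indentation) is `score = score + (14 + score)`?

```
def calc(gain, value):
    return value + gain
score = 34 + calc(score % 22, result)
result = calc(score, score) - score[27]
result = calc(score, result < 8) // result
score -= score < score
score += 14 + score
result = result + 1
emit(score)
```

5

Transformed code:
score = 34 + (result + score % 22)
result = score + score - score[27]
result = ((result < 8) + score) // result
score = score - (score < score)
score = score + (14 + score)
result = result + 1
emit(score)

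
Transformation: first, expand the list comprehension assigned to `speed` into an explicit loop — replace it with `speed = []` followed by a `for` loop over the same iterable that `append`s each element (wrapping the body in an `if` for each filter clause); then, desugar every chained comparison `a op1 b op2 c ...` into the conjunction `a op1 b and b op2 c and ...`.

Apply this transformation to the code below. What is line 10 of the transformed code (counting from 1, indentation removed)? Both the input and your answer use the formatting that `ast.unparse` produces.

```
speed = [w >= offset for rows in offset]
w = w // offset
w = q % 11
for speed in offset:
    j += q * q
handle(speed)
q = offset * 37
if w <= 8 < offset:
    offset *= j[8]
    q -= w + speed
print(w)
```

Transformed code:
speed = []
for rows in offset:
    speed.append(w >= offset)
w = w // offset
w = q % 11
for speed in offset:
    j += q * q
handle(speed)
q = offset * 37
if w <= 8 and 8 < offset:
    offset *= j[8]
    q -= w + speed
print(w)

if w <= 8 and 8 < offset:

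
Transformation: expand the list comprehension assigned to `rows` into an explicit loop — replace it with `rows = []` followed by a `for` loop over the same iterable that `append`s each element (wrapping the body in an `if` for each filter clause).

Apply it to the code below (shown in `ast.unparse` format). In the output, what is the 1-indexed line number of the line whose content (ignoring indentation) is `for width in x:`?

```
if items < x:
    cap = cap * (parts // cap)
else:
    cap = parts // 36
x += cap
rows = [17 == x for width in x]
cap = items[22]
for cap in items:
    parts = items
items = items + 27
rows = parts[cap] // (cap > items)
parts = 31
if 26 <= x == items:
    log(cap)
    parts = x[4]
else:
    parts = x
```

7

Transformed code:
if items < x:
    cap = cap * (parts // cap)
else:
    cap = parts // 36
x += cap
rows = []
for width in x:
    rows.append(17 == x)
cap = items[22]
for cap in items:
    parts = items
items = items + 27
rows = parts[cap] // (cap > items)
parts = 31
if 26 <= x == items:
    log(cap)
    parts = x[4]
else:
    parts = x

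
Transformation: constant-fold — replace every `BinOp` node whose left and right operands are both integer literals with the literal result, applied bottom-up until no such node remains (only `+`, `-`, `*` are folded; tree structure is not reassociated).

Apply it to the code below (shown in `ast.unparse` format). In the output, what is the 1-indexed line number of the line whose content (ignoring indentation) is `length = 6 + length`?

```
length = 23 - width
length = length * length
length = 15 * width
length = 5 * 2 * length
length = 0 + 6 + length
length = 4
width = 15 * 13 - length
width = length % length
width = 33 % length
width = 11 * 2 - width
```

5

Transformed code:
length = 23 - width
length = length * length
length = 15 * width
length = 10 * length
length = 6 + length
length = 4
width = 195 - length
width = length % length
width = 33 % length
width = 22 - width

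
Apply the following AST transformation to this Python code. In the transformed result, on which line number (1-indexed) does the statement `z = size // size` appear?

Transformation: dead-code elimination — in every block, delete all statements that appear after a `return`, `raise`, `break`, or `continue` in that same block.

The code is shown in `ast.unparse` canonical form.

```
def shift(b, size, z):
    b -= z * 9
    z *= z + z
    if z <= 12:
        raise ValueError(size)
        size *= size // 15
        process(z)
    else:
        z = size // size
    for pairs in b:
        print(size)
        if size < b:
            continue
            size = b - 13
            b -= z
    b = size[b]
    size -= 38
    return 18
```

7

Transformed code:
def shift(b, size, z):
    b -= z * 9
    z *= z + z
    if z <= 12:
        raise ValueError(size)
    else:
        z = size // size
    for pairs in b:
        print(size)
        if size < b:
            continue
    b = size[b]
    size -= 38
    return 18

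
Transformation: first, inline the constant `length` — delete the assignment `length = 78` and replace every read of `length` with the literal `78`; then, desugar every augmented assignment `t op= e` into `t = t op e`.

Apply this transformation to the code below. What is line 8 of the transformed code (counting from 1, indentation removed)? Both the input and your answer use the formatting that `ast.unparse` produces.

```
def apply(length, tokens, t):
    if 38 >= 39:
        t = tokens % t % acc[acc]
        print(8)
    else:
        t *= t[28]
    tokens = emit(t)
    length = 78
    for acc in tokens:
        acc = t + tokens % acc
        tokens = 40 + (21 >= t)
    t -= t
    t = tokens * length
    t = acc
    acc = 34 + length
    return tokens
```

for acc in tokens:

Transformed code:
def apply(length, tokens, t):
    if 38 >= 39:
        t = tokens % t % acc[acc]
        print(8)
    else:
        t = t * t[28]
    tokens = emit(t)
    for acc in tokens:
        acc = t + tokens % acc
        tokens = 40 + (21 >= t)
    t = t - t
    t = tokens * 78
    t = acc
    acc = 34 + 78
    return tokens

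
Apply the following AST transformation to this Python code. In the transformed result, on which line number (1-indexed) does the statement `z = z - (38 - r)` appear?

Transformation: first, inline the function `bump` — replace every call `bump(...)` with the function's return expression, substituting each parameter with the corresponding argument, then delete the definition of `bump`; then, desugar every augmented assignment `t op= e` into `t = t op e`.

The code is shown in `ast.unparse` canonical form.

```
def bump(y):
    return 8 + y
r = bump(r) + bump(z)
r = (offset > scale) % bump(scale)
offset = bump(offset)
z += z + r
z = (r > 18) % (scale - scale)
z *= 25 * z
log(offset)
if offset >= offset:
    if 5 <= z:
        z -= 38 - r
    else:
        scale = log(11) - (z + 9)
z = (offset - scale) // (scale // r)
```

Transformed code:
r = 8 + r + (8 + z)
r = (offset > scale) % (8 + scale)
offset = 8 + offset
z = z + (z + r)
z = (r > 18) % (scale - scale)
z = z * (25 * z)
log(offset)
if offset >= offset:
    if 5 <= z:
        z = z - (38 - r)
    else:
        scale = log(11) - (z + 9)
z = (offset - scale) // (scale // r)

10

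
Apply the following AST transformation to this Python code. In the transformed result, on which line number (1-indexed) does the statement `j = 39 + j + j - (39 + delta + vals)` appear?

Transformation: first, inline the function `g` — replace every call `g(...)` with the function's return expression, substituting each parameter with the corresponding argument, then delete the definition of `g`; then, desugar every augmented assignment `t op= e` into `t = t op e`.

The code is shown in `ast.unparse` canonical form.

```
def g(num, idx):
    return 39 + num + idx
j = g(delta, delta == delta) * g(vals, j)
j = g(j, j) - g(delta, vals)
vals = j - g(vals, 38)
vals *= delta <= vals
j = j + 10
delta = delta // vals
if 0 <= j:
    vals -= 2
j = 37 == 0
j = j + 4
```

2

Transformed code:
j = (39 + delta + (delta == delta)) * (39 + vals + j)
j = 39 + j + j - (39 + delta + vals)
vals = j - (39 + vals + 38)
vals = vals * (delta <= vals)
j = j + 10
delta = delta // vals
if 0 <= j:
    vals = vals - 2
j = 37 == 0
j = j + 4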